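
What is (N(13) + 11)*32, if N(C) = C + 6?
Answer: 960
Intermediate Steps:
N(C) = 6 + C
(N(13) + 11)*32 = ((6 + 13) + 11)*32 = (19 + 11)*32 = 30*32 = 960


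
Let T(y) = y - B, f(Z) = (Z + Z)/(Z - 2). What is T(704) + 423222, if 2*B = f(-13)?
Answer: 6358877/15 ≈ 4.2393e+5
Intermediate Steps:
f(Z) = 2*Z/(-2 + Z) (f(Z) = (2*Z)/(-2 + Z) = 2*Z/(-2 + Z))
B = 13/15 (B = (2*(-13)/(-2 - 13))/2 = (2*(-13)/(-15))/2 = (2*(-13)*(-1/15))/2 = (½)*(26/15) = 13/15 ≈ 0.86667)
T(y) = -13/15 + y (T(y) = y - 1*13/15 = y - 13/15 = -13/15 + y)
T(704) + 423222 = (-13/15 + 704) + 423222 = 10547/15 + 423222 = 6358877/15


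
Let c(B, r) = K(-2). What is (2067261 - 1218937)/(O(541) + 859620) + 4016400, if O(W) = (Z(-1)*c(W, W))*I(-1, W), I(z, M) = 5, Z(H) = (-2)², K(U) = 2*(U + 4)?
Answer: 863224982081/214925 ≈ 4.0164e+6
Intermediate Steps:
K(U) = 8 + 2*U (K(U) = 2*(4 + U) = 8 + 2*U)
Z(H) = 4
c(B, r) = 4 (c(B, r) = 8 + 2*(-2) = 8 - 4 = 4)
O(W) = 80 (O(W) = (4*4)*5 = 16*5 = 80)
(2067261 - 1218937)/(O(541) + 859620) + 4016400 = (2067261 - 1218937)/(80 + 859620) + 4016400 = 848324/859700 + 4016400 = 848324*(1/859700) + 4016400 = 212081/214925 + 4016400 = 863224982081/214925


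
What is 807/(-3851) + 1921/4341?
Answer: 3894584/16717191 ≈ 0.23297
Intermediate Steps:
807/(-3851) + 1921/4341 = 807*(-1/3851) + 1921*(1/4341) = -807/3851 + 1921/4341 = 3894584/16717191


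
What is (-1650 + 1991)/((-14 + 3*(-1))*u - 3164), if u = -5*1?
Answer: -341/3079 ≈ -0.11075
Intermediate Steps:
u = -5
(-1650 + 1991)/((-14 + 3*(-1))*u - 3164) = (-1650 + 1991)/((-14 + 3*(-1))*(-5) - 3164) = 341/((-14 - 3)*(-5) - 3164) = 341/(-17*(-5) - 3164) = 341/(85 - 3164) = 341/(-3079) = 341*(-1/3079) = -341/3079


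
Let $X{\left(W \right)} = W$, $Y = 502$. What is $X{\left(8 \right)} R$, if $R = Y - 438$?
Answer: $512$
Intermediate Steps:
$R = 64$ ($R = 502 - 438 = 64$)
$X{\left(8 \right)} R = 8 \cdot 64 = 512$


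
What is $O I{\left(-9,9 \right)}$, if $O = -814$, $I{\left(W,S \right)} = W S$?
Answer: $65934$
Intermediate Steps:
$I{\left(W,S \right)} = S W$
$O I{\left(-9,9 \right)} = - 814 \cdot 9 \left(-9\right) = \left(-814\right) \left(-81\right) = 65934$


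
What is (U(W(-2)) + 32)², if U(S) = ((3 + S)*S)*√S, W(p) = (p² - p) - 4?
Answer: 1224 + 640*√2 ≈ 2129.1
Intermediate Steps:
W(p) = -4 + p² - p
U(S) = S^(3/2)*(3 + S) (U(S) = (S*(3 + S))*√S = S^(3/2)*(3 + S))
(U(W(-2)) + 32)² = ((-4 + (-2)² - 1*(-2))^(3/2)*(3 + (-4 + (-2)² - 1*(-2))) + 32)² = ((-4 + 4 + 2)^(3/2)*(3 + (-4 + 4 + 2)) + 32)² = (2^(3/2)*(3 + 2) + 32)² = ((2*√2)*5 + 32)² = (10*√2 + 32)² = (32 + 10*√2)²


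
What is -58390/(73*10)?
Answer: -5839/73 ≈ -79.986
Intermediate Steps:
-58390/(73*10) = -58390/730 = -58390*1/730 = -5839/73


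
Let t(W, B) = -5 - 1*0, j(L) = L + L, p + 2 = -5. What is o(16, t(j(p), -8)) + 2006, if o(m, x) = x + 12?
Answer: 2013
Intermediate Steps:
p = -7 (p = -2 - 5 = -7)
j(L) = 2*L
t(W, B) = -5 (t(W, B) = -5 + 0 = -5)
o(m, x) = 12 + x
o(16, t(j(p), -8)) + 2006 = (12 - 5) + 2006 = 7 + 2006 = 2013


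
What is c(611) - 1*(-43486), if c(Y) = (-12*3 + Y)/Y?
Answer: 26570521/611 ≈ 43487.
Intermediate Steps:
c(Y) = (-36 + Y)/Y
c(611) - 1*(-43486) = (-36 + 611)/611 - 1*(-43486) = (1/611)*575 + 43486 = 575/611 + 43486 = 26570521/611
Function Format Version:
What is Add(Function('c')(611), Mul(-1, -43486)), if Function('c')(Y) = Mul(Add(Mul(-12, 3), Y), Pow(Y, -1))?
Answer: Rational(26570521, 611) ≈ 43487.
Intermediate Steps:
Function('c')(Y) = Mul(Pow(Y, -1), Add(-36, Y)) (Function('c')(Y) = Mul(Add(-36, Y), Pow(Y, -1)) = Mul(Pow(Y, -1), Add(-36, Y)))
Add(Function('c')(611), Mul(-1, -43486)) = Add(Mul(Pow(611, -1), Add(-36, 611)), Mul(-1, -43486)) = Add(Mul(Rational(1, 611), 575), 43486) = Add(Rational(575, 611), 43486) = Rational(26570521, 611)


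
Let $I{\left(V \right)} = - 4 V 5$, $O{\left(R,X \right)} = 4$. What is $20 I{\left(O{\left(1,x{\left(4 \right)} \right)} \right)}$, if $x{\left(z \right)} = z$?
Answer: $-1600$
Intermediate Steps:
$I{\left(V \right)} = - 20 V$
$20 I{\left(O{\left(1,x{\left(4 \right)} \right)} \right)} = 20 \left(\left(-20\right) 4\right) = 20 \left(-80\right) = -1600$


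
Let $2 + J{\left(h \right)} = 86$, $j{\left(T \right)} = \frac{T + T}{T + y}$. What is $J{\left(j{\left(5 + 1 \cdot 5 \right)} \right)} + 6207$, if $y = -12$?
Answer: $6291$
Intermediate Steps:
$j{\left(T \right)} = \frac{2 T}{-12 + T}$ ($j{\left(T \right)} = \frac{T + T}{T - 12} = \frac{2 T}{-12 + T}$)
$J{\left(h \right)} = 84$ ($J{\left(h \right)} = -2 + 86 = 84$)
$J{\left(j{\left(5 + 1 \cdot 5 \right)} \right)} + 6207 = 84 + 6207 = 6291$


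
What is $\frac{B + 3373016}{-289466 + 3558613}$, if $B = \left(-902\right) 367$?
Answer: $\frac{3041982}{3269147} \approx 0.93051$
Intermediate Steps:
$B = -331034$
$\frac{B + 3373016}{-289466 + 3558613} = \frac{-331034 + 3373016}{-289466 + 3558613} = \frac{3041982}{3269147}$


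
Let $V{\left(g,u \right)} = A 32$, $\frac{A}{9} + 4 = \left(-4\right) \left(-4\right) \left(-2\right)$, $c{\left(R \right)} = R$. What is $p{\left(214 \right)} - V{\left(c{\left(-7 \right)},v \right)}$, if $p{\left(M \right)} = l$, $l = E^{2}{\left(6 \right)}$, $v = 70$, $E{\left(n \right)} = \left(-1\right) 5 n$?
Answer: $11268$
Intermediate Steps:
$E{\left(n \right)} = - 5 n$
$A = -324$ ($A = -36 + 9 \left(-4\right) \left(-4\right) \left(-2\right) = -36 + 9 \cdot 16 \left(-2\right) = -36 + 9 \left(-32\right) = -36 - 288 = -324$)
$V{\left(g,u \right)} = -10368$ ($V{\left(g,u \right)} = \left(-324\right) 32 = -10368$)
$l = 900$ ($l = \left(\left(-5\right) 6\right)^{2} = \left(-30\right)^{2} = 900$)
$p{\left(M \right)} = 900$
$p{\left(214 \right)} - V{\left(c{\left(-7 \right)},v \right)} = 900 - -10368 = 900 + 10368 = 11268$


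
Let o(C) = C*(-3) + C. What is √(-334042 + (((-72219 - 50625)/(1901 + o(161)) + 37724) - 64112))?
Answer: I*√898832824306/1579 ≈ 600.42*I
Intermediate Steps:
o(C) = -2*C (o(C) = -3*C + C = -2*C)
√(-334042 + (((-72219 - 50625)/(1901 + o(161)) + 37724) - 64112)) = √(-334042 + (((-72219 - 50625)/(1901 - 2*161) + 37724) - 64112)) = √(-334042 + ((-122844/(1901 - 322) + 37724) - 64112)) = √(-334042 + ((-122844/1579 + 37724) - 64112)) = √(-334042 + (59443352/1579 - 64112)) = √(-334042 - 41789496/1579) = √(-569241814/1579) = I*√898832824306/1579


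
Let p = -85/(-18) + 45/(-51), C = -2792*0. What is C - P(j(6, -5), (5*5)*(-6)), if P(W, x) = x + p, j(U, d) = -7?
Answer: 44725/306 ≈ 146.16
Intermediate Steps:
C = 0
p = 1175/306 (p = -85*(-1/18) + 45*(-1/51) = 85/18 - 15/17 = 1175/306 ≈ 3.8399)
P(W, x) = 1175/306 + x (P(W, x) = x + 1175/306 = 1175/306 + x)
C - P(j(6, -5), (5*5)*(-6)) = 0 - (1175/306 + (5*5)*(-6)) = 0 - (1175/306 + 25*(-6)) = 0 - (1175/306 - 150) = 0 - 1*(-44725/306) = 0 + 44725/306 = 44725/306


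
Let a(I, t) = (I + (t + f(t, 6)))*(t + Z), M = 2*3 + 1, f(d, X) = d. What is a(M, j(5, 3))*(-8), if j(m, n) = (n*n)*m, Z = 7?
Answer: -40352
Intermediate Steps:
M = 7 (M = 6 + 1 = 7)
j(m, n) = m*n² (j(m, n) = n²*m = m*n²)
a(I, t) = (7 + t)*(I + 2*t) (a(I, t) = (I + (t + t))*(t + 7) = (I + 2*t)*(7 + t) = (7 + t)*(I + 2*t))
a(M, j(5, 3))*(-8) = (2*(5*3²)² + 7*7 + 14*(5*3²) + 7*(5*3²))*(-8) = (2*(5*9)² + 49 + 14*(5*9) + 7*(5*9))*(-8) = (2*45² + 49 + 14*45 + 7*45)*(-8) = (2*2025 + 49 + 630 + 315)*(-8) = (4050 + 49 + 630 + 315)*(-8) = 5044*(-8) = -40352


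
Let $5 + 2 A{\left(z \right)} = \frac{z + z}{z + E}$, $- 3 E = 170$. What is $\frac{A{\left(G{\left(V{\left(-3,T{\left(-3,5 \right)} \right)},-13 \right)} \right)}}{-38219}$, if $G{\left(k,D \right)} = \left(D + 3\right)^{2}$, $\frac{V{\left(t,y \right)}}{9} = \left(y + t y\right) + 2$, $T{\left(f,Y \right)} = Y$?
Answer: $\frac{5}{993694} \approx 5.0317 \cdot 10^{-6}$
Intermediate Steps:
$E = - \frac{170}{3}$ ($E = \left(- \frac{1}{3}\right) 170 = - \frac{170}{3} \approx -56.667$)
$V{\left(t,y \right)} = 18 + 9 y + 9 t y$ ($V{\left(t,y \right)} = 9 \left(\left(y + t y\right) + 2\right) = 9 \left(2 + y + t y\right) = 18 + 9 y + 9 t y$)
$G{\left(k,D \right)} = \left(3 + D\right)^{2}$
$A{\left(z \right)} = - \frac{5}{2} + \frac{z}{- \frac{170}{3} + z}$ ($A{\left(z \right)} = - \frac{5}{2} + \frac{\left(z + z\right) \frac{1}{z - \frac{170}{3}}}{2} = - \frac{5}{2} + \frac{2 z \frac{1}{- \frac{170}{3} + z}}{2} = - \frac{5}{2} + \frac{z}{- \frac{170}{3} + z}$)
$\frac{A{\left(G{\left(V{\left(-3,T{\left(-3,5 \right)} \right)},-13 \right)} \right)}}{-38219} = \frac{\frac{1}{2} \frac{1}{-170 + 3 \left(3 - 13\right)^{2}} \left(850 - 9 \left(3 - 13\right)^{2}\right)}{-38219} = \frac{850 - 9 \left(-10\right)^{2}}{2 \left(-170 + 3 \left(-10\right)^{2}\right)} \left(- \frac{1}{38219}\right) = \frac{850 - 900}{2 \left(-170 + 3 \cdot 100\right)} \left(- \frac{1}{38219}\right) = \frac{850 - 900}{2 \left(-170 + 300\right)} \left(- \frac{1}{38219}\right) = \frac{1}{2} \cdot \frac{1}{130} \left(-50\right) \left(- \frac{1}{38219}\right) = \left(- \frac{5}{26}\right) \left(- \frac{1}{38219}\right) = \frac{5}{993694}$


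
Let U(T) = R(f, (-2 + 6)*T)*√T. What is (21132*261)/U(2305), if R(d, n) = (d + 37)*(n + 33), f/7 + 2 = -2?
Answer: 612828*√2305/21328165 ≈ 1.3795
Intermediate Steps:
f = -28 (f = -14 + 7*(-2) = -14 - 14 = -28)
R(d, n) = (33 + n)*(37 + d) (R(d, n) = (37 + d)*(33 + n) = (33 + n)*(37 + d))
U(T) = √T*(297 + 36*T) (U(T) = (1221 + 33*(-28) + 37*((-2 + 6)*T) - 28*(-2 + 6)*T)*√T = (1221 - 924 + 37*(4*T) - 112*T)*√T = (1221 - 924 + 148*T - 112*T)*√T = (297 + 36*T)*√T = √T*(297 + 36*T))
(21132*261)/U(2305) = (21132*261)/((√2305*(297 + 36*2305))) = 5515452/((√2305*(297 + 82980))) = 5515452/((√2305*83277)) = 5515452/((83277*√2305)) = 5515452*(√2305/191953485) = 612828*√2305/21328165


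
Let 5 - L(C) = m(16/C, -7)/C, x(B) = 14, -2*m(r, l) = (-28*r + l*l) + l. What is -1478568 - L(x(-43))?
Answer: -20700027/14 ≈ -1.4786e+6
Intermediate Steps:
m(r, l) = 14*r - l/2 - l²/2 (m(r, l) = -((-28*r + l*l) + l)/2 = -((-28*r + l²) + l)/2 = -((l² - 28*r) + l)/2 = -(l + l² - 28*r)/2 = 14*r - l/2 - l²/2)
L(C) = 5 - (-21 + 224/C)/C (L(C) = 5 - (14*(16/C) - ½*(-7) - ½*(-7)²)/C = 5 - (224/C + 7/2 - ½*49)/C = 5 - (224/C + 7/2 - 49/2)/C = 5 - (-21 + 224/C)/C)
-1478568 - L(x(-43)) = -1478568 - (5 - 224/14² + 21/14) = -1478568 - (5 - 224*1/196 + 21*(1/14)) = -1478568 - (5 - 8/7 + 3/2) = -1478568 - 1*75/14 = -1478568 - 75/14 = -20700027/14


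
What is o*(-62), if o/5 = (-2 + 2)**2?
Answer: 0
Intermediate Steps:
o = 0 (o = 5*(-2 + 2)**2 = 5*0**2 = 5*0 = 0)
o*(-62) = 0*(-62) = 0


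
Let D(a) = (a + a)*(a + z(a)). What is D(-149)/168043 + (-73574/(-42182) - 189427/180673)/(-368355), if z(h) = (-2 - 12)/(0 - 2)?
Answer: 19798719057269383866/78624187114107190465 ≈ 0.25181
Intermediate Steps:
z(h) = 7 (z(h) = -14/(-2) = -14*(-½) = 7)
D(a) = 2*a*(7 + a) (D(a) = (a + a)*(a + 7) = (2*a)*(7 + a) = 2*a*(7 + a))
D(-149)/168043 + (-73574/(-42182) - 189427/180673)/(-368355) = (2*(-149)*(7 - 149))/168043 + (-73574/(-42182) - 189427/180673)/(-368355) = (2*(-149)*(-142))*(1/168043) + (-73574*(-1/42182) - 189427*1/180673)*(-1/368355) = 42316*(1/168043) + (36787/21091 - 189427/180673)*(-1/368355) = 42316/168043 + (2651212794/3810574243)*(-1/368355) = 42316/168043 - 883737598/467881358426755 = 19798719057269383866/78624187114107190465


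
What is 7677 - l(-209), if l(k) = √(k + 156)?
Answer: 7677 - I*√53 ≈ 7677.0 - 7.2801*I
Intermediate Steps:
l(k) = √(156 + k)
7677 - l(-209) = 7677 - √(156 - 209) = 7677 - √(-53) = 7677 - I*√53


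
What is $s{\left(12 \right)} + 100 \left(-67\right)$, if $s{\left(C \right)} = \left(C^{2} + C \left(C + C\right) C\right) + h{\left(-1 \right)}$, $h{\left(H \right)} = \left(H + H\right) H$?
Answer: $-3098$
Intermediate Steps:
$h{\left(H \right)} = 2 H^{2}$ ($h{\left(H \right)} = 2 H H = 2 H^{2}$)
$s{\left(C \right)} = 2 + C^{2} + 2 C^{3}$ ($s{\left(C \right)} = \left(C^{2} + C \left(C + C\right) C\right) + 2 \left(-1\right)^{2} = \left(C^{2} + C 2 C C\right) + 2 \cdot 1 = \left(C^{2} + 2 C^{2} C\right) + 2 = \left(C^{2} + 2 C^{3}\right) + 2 = 2 + C^{2} + 2 C^{3}$)
$s{\left(12 \right)} + 100 \left(-67\right) = \left(2 + 12^{2} + 2 \cdot 12^{3}\right) + 100 \left(-67\right) = \left(2 + 144 + 2 \cdot 1728\right) - 6700 = \left(2 + 144 + 3456\right) - 6700 = 3602 - 6700 = -3098$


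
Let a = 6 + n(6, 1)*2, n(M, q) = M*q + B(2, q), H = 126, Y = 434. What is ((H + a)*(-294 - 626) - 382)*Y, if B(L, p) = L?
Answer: -59259228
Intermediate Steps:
n(M, q) = 2 + M*q (n(M, q) = M*q + 2 = 2 + M*q)
a = 22 (a = 6 + (2 + 6*1)*2 = 6 + (2 + 6)*2 = 6 + 8*2 = 6 + 16 = 22)
((H + a)*(-294 - 626) - 382)*Y = ((126 + 22)*(-294 - 626) - 382)*434 = (148*(-920) - 382)*434 = (-136160 - 382)*434 = -136542*434 = -59259228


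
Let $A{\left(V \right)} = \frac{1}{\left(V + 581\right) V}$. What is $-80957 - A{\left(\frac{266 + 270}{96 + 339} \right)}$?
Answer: $- \frac{10990176535217}{135753256} \approx -80957.0$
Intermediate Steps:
$A{\left(V \right)} = \frac{1}{V \left(581 + V\right)}$ ($A{\left(V \right)} = \frac{1}{\left(581 + V\right) V} = \frac{1}{V \left(581 + V\right)}$)
$-80957 - A{\left(\frac{266 + 270}{96 + 339} \right)} = -80957 - \frac{1}{\frac{266 + 270}{96 + 339} \left(581 + \frac{266 + 270}{96 + 339}\right)} = -80957 - \frac{1}{\frac{536}{435} \left(581 + \frac{536}{435}\right)} = -80957 - \frac{435}{536 \cdot \frac{253271}{435}} = -80957 - \frac{435}{536} \cdot \frac{435}{253271} = -80957 - \frac{189225}{135753256} = - \frac{10990176535217}{135753256}$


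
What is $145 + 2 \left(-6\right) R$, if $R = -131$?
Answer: $1717$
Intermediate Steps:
$145 + 2 \left(-6\right) R = 145 + 2 \left(-6\right) \left(-131\right) = 145 - -1572 = 145 + 1572 = 1717$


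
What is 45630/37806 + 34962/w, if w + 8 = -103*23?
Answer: -202218477/14977477 ≈ -13.502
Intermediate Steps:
w = -2377 (w = -8 - 103*23 = -8 - 2369 = -2377)
45630/37806 + 34962/w = 45630/37806 + 34962/(-2377) = 45630*(1/37806) + 34962*(-1/2377) = 7605/6301 - 34962/2377 = -202218477/14977477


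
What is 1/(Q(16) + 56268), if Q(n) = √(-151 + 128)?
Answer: 56268/3166087847 - I*√23/3166087847 ≈ 1.7772e-5 - 1.5147e-9*I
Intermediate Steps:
Q(n) = I*√23 (Q(n) = √(-23) = I*√23)
1/(Q(16) + 56268) = 1/(I*√23 + 56268) = 1/(56268 + I*√23)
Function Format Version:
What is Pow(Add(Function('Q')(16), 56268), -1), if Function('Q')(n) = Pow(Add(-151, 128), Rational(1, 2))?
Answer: Add(Rational(56268, 3166087847), Mul(Rational(-1, 3166087847), I, Pow(23, Rational(1, 2)))) ≈ Add(1.7772e-5, Mul(-1.5147e-9, I))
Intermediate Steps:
Function('Q')(n) = Mul(I, Pow(23, Rational(1, 2))) (Function('Q')(n) = Pow(-23, Rational(1, 2)) = Mul(I, Pow(23, Rational(1, 2))))
Pow(Add(Function('Q')(16), 56268), -1) = Pow(Add(Mul(I, Pow(23, Rational(1, 2))), 56268), -1) = Pow(Add(56268, Mul(I, Pow(23, Rational(1, 2)))), -1)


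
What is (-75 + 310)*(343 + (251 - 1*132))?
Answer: 108570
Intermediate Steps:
(-75 + 310)*(343 + (251 - 1*132)) = 235*(343 + (251 - 132)) = 235*(343 + 119) = 235*462 = 108570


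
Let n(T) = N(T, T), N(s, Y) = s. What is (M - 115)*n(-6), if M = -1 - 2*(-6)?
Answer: 624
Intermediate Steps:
n(T) = T
M = 11 (M = -1 + 12 = 11)
(M - 115)*n(-6) = (11 - 115)*(-6) = -104*(-6) = 624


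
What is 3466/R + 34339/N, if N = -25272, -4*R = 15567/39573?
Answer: -4621922151599/131136408 ≈ -35245.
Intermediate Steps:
R = -5189/52764 (R = -15567/(4*39573) = -1/4*5189/13191 = -5189/52764 ≈ -0.098344)
3466/R + 34339/N = 3466/(-5189/52764) + 34339/(-25272) = 3466*(-52764/5189) + 34339*(-1/25272) = -182880024/5189 - 34339/25272 = -4621922151599/131136408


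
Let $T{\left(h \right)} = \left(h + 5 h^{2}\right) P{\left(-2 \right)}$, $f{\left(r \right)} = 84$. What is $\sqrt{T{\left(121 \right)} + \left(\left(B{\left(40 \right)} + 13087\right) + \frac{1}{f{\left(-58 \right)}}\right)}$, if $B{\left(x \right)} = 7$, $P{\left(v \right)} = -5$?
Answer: $\frac{i \sqrt{623637483}}{42} \approx 594.59 i$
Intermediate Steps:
$T{\left(h \right)} = - 25 h^{2} - 5 h$ ($T{\left(h \right)} = \left(h + 5 h^{2}\right) \left(-5\right) = - 25 h^{2} - 5 h$)
$\sqrt{T{\left(121 \right)} + \left(\left(B{\left(40 \right)} + 13087\right) + \frac{1}{f{\left(-58 \right)}}\right)} = \sqrt{\left(-5\right) 121 \left(1 + 5 \cdot 121\right) + \left(\left(7 + 13087\right) + \frac{1}{84}\right)} = \sqrt{\left(-5\right) 121 \left(1 + 605\right) + \left(13094 + \frac{1}{84}\right)} = \sqrt{\left(-5\right) 121 \cdot 606 + \frac{1099897}{84}} = \sqrt{-366630 + \frac{1099897}{84}} = \sqrt{- \frac{29697023}{84}} = \frac{i \sqrt{623637483}}{42}$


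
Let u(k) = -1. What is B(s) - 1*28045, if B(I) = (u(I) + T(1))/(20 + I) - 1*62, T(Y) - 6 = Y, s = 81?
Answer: -2838801/101 ≈ -28107.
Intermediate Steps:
T(Y) = 6 + Y
B(I) = -62 + 6/(20 + I) (B(I) = (-1 + (6 + 1))/(20 + I) - 1*62 = (-1 + 7)/(20 + I) - 62 = 6/(20 + I) - 62 = -62 + 6/(20 + I))
B(s) - 1*28045 = 2*(-617 - 31*81)/(20 + 81) - 1*28045 = 2*(-617 - 2511)/101 - 28045 = 2*(1/101)*(-3128) - 28045 = -6256/101 - 28045 = -2838801/101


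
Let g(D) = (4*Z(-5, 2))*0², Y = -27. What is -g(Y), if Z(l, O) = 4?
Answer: 0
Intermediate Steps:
g(D) = 0 (g(D) = (4*4)*0² = 16*0 = 0)
-g(Y) = -1*0 = 0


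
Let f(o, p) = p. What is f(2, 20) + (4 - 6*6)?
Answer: -12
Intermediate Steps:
f(2, 20) + (4 - 6*6) = 20 + (4 - 6*6) = 20 + (4 - 36) = 20 - 32 = -12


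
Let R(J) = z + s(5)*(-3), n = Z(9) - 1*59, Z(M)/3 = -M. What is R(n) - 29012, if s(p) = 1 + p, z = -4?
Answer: -29034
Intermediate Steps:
Z(M) = -3*M (Z(M) = 3*(-M) = -3*M)
n = -86 (n = -3*9 - 1*59 = -27 - 59 = -86)
R(J) = -22 (R(J) = -4 + (1 + 5)*(-3) = -4 + 6*(-3) = -4 - 18 = -22)
R(n) - 29012 = -22 - 29012 = -29034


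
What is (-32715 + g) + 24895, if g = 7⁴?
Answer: -5419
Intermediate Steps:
g = 2401
(-32715 + g) + 24895 = (-32715 + 2401) + 24895 = -30314 + 24895 = -5419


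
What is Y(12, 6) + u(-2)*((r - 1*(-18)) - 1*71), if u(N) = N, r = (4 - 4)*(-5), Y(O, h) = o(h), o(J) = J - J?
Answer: 106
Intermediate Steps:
o(J) = 0
Y(O, h) = 0
r = 0 (r = 0*(-5) = 0)
Y(12, 6) + u(-2)*((r - 1*(-18)) - 1*71) = 0 - 2*((0 - 1*(-18)) - 1*71) = 0 - 2*((0 + 18) - 71) = 0 - 2*(18 - 71) = 0 - 2*(-53) = 0 + 106 = 106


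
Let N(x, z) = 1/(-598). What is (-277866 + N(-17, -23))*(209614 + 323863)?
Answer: -88644602342513/598 ≈ -1.4824e+11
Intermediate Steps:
N(x, z) = -1/598
(-277866 + N(-17, -23))*(209614 + 323863) = (-277866 - 1/598)*(209614 + 323863) = -166163869/598*533477 = -88644602342513/598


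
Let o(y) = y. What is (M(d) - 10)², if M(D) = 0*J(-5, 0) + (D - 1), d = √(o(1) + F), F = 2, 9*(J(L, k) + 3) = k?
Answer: (11 - √3)² ≈ 85.895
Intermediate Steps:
J(L, k) = -3 + k/9
d = √3 (d = √(1 + 2) = √3 ≈ 1.7320)
M(D) = -1 + D (M(D) = 0*(-3 + (⅑)*0) + (D - 1) = 0*(-3 + 0) + (-1 + D) = 0*(-3) + (-1 + D) = 0 + (-1 + D) = -1 + D)
(M(d) - 10)² = ((-1 + √3) - 10)² = (-11 + √3)²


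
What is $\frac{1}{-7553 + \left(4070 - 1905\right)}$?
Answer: $- \frac{1}{5388} \approx -0.0001856$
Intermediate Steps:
$\frac{1}{-7553 + \left(4070 - 1905\right)} = \frac{1}{-7553 + 2165} = \frac{1}{-5388} = - \frac{1}{5388}$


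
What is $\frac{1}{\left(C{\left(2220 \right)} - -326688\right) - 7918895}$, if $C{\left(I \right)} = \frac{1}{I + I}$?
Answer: $- \frac{4440}{33709399079} \approx -1.3171 \cdot 10^{-7}$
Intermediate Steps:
$C{\left(I \right)} = \frac{1}{2 I}$
$\frac{1}{\left(C{\left(2220 \right)} - -326688\right) - 7918895} = \frac{1}{\left(\frac{1}{2 \cdot 2220} - -326688\right) - 7918895} = \frac{1}{\left(\frac{1}{2} \cdot \frac{1}{2220} + 326688\right) - 7918895} = \frac{1}{\left(\frac{1}{4440} + 326688\right) - 7918895} = \frac{1}{\frac{1450494721}{4440} - 7918895} = \frac{1}{- \frac{33709399079}{4440}} = - \frac{4440}{33709399079}$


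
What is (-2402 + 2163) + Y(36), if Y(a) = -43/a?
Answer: -8647/36 ≈ -240.19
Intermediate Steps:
(-2402 + 2163) + Y(36) = (-2402 + 2163) - 43/36 = -239 - 43*1/36 = -239 - 43/36 = -8647/36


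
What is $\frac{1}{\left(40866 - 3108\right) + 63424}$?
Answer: $\frac{1}{101182} \approx 9.8832 \cdot 10^{-6}$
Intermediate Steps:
$\frac{1}{\left(40866 - 3108\right) + 63424} = \frac{1}{37758 + 63424} = \frac{1}{101182}$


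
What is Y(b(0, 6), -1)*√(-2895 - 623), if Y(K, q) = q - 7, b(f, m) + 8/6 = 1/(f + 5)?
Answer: -8*I*√3518 ≈ -474.5*I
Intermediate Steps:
b(f, m) = -4/3 + 1/(5 + f) (b(f, m) = -4/3 + 1/(f + 5) = -4/3 + 1/(5 + f))
Y(K, q) = -7 + q
Y(b(0, 6), -1)*√(-2895 - 623) = (-7 - 1)*√(-2895 - 623) = -8*I*√3518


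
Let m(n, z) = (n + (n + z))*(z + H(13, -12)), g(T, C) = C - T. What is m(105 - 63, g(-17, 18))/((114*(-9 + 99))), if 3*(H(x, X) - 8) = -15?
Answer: 119/270 ≈ 0.44074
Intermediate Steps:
H(x, X) = 3 (H(x, X) = 8 + (⅓)*(-15) = 8 - 5 = 3)
m(n, z) = (3 + z)*(z + 2*n) (m(n, z) = (n + (n + z))*(z + 3) = (z + 2*n)*(3 + z) = (3 + z)*(z + 2*n))
m(105 - 63, g(-17, 18))/((114*(-9 + 99))) = ((18 - 1*(-17))² + 3*(18 - 1*(-17)) + 6*(105 - 63) + 2*(105 - 63)*(18 - 1*(-17)))/((114*(-9 + 99))) = ((18 + 17)² + 3*(18 + 17) + 6*42 + 2*42*(18 + 17))/((114*90)) = (35² + 3*35 + 252 + 2*42*35)/10260 = (1225 + 105 + 252 + 2940)*(1/10260) = 4522*(1/10260) = 119/270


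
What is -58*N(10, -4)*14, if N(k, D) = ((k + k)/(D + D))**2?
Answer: -5075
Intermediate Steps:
N(k, D) = k**2/D**2 (N(k, D) = ((2*k)/((2*D)))**2 = ((2*k)*(1/(2*D)))**2 = (k/D)**2 = k**2/D**2)
-58*N(10, -4)*14 = -58*10**2/(-4)**2*14 = -29*100/8*14 = -58*25/4*14 = -725/2*14 = -5075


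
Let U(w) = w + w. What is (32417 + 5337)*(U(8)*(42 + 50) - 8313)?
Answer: -258275114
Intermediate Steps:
U(w) = 2*w
(32417 + 5337)*(U(8)*(42 + 50) - 8313) = (32417 + 5337)*((2*8)*(42 + 50) - 8313) = 37754*(16*92 - 8313) = 37754*(1472 - 8313) = 37754*(-6841) = -258275114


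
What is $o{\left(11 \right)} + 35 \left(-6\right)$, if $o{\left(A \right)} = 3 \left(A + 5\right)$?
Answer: $-162$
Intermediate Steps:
$o{\left(A \right)} = 15 + 3 A$ ($o{\left(A \right)} = 3 \left(5 + A\right) = 15 + 3 A$)
$o{\left(11 \right)} + 35 \left(-6\right) = \left(15 + 3 \cdot 11\right) + 35 \left(-6\right) = \left(15 + 33\right) - 210 = 48 - 210 = -162$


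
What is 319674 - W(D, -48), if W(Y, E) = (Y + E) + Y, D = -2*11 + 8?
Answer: 319750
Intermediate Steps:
D = -14 (D = -22 + 8 = -14)
W(Y, E) = E + 2*Y (W(Y, E) = (E + Y) + Y = E + 2*Y)
319674 - W(D, -48) = 319674 - (-48 + 2*(-14)) = 319674 - (-48 - 28) = 319674 - 1*(-76) = 319674 + 76 = 319750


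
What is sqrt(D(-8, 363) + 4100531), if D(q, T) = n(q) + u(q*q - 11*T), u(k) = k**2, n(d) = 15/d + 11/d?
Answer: 5*sqrt(3126011)/2 ≈ 4420.1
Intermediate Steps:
n(d) = 26/d
D(q, T) = (q**2 - 11*T)**2 + 26/q (D(q, T) = 26/q + (q*q - 11*T)**2 = 26/q + (q**2 - 11*T)**2 = (q**2 - 11*T)**2 + 26/q)
sqrt(D(-8, 363) + 4100531) = sqrt(((-1*(-8)**2 + 11*363)**2 + 26/(-8)) + 4100531) = sqrt(((-1*64 + 3993)**2 + 26*(-1/8)) + 4100531) = sqrt(((-64 + 3993)**2 - 13/4) + 4100531) = sqrt((3929**2 - 13/4) + 4100531) = sqrt((15437041 - 13/4) + 4100531) = sqrt(61748151/4 + 4100531) = sqrt(78150275/4) = 5*sqrt(3126011)/2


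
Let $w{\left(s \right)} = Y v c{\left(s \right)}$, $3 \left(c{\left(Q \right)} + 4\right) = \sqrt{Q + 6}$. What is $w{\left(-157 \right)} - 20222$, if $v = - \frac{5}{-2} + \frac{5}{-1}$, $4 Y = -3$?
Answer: $- \frac{40459}{2} + \frac{5 i \sqrt{151}}{8} \approx -20230.0 + 7.6801 i$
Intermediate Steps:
$Y = - \frac{3}{4}$ ($Y = \frac{1}{4} \left(-3\right) = - \frac{3}{4} \approx -0.75$)
$v = - \frac{5}{2}$ ($v = \left(-5\right) \left(- \frac{1}{2}\right) + 5 \left(-1\right) = \frac{5}{2} - 5 = - \frac{5}{2} \approx -2.5$)
$c{\left(Q \right)} = -4 + \frac{\sqrt{6 + Q}}{3}$ ($c{\left(Q \right)} = -4 + \frac{\sqrt{Q + 6}}{3} = -4 + \frac{\sqrt{6 + Q}}{3}$)
$w{\left(s \right)} = - \frac{15}{2} + \frac{5 \sqrt{6 + s}}{8}$ ($w{\left(s \right)} = \left(- \frac{3}{4}\right) \left(- \frac{5}{2}\right) \left(-4 + \frac{\sqrt{6 + s}}{3}\right) = \frac{15 \left(-4 + \frac{\sqrt{6 + s}}{3}\right)}{8} = - \frac{15}{2} + \frac{5 \sqrt{6 + s}}{8}$)
$w{\left(-157 \right)} - 20222 = \left(- \frac{15}{2} + \frac{5 \sqrt{6 - 157}}{8}\right) - 20222 = \left(- \frac{15}{2} + \frac{5 \sqrt{-151}}{8}\right) - 20222 = \left(- \frac{15}{2} + \frac{5 i \sqrt{151}}{8}\right) - 20222 = - \frac{40459}{2} + \frac{5 i \sqrt{151}}{8}$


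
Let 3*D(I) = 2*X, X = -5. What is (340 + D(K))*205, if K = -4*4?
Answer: 207050/3 ≈ 69017.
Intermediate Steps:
K = -16
D(I) = -10/3 (D(I) = (2*(-5))/3 = (⅓)*(-10) = -10/3)
(340 + D(K))*205 = (340 - 10/3)*205 = (1010/3)*205 = 207050/3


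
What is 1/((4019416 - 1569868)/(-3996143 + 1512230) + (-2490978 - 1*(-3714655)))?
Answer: 827971/1013168252851 ≈ 8.1721e-7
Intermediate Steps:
1/((4019416 - 1569868)/(-3996143 + 1512230) + (-2490978 - 1*(-3714655))) = 1/(2449548/(-2483913) + (-2490978 + 3714655)) = 1/(2449548*(-1/2483913) + 1223677) = 1/(-816516/827971 + 1223677) = 1/(1013168252851/827971) = 827971/1013168252851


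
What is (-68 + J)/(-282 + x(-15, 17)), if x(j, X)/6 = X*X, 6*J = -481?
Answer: -889/8712 ≈ -0.10204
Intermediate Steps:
J = -481/6 (J = (⅙)*(-481) = -481/6 ≈ -80.167)
x(j, X) = 6*X² (x(j, X) = 6*(X*X) = 6*X²)
(-68 + J)/(-282 + x(-15, 17)) = (-68 - 481/6)/(-282 + 6*17²) = -889/(6*(-282 + 6*289)) = -889/(6*(-282 + 1734)) = -889/6/1452 = -889/6*1/1452 = -889/8712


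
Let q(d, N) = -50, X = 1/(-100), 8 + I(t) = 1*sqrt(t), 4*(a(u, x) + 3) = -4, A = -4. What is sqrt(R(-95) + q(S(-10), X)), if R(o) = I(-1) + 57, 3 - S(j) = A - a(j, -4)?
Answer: sqrt(-1 + I) ≈ 0.45509 + 1.0987*I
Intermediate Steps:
a(u, x) = -4 (a(u, x) = -3 + (1/4)*(-4) = -3 - 1 = -4)
I(t) = -8 + sqrt(t) (I(t) = -8 + 1*sqrt(t) = -8 + sqrt(t))
S(j) = 3 (S(j) = 3 - (-4 - 1*(-4)) = 3 - (-4 + 4) = 3 - 1*0 = 3 + 0 = 3)
X = -1/100 ≈ -0.010000
R(o) = 49 + I (R(o) = (-8 + sqrt(-1)) + 57 = (-8 + I) + 57 = 49 + I)
sqrt(R(-95) + q(S(-10), X)) = sqrt((49 + I) - 50) = sqrt(-1 + I)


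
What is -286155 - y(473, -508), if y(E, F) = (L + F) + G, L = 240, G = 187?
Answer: -286074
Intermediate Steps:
y(E, F) = 427 + F (y(E, F) = (240 + F) + 187 = 427 + F)
-286155 - y(473, -508) = -286155 - (427 - 508) = -286155 - 1*(-81) = -286155 + 81 = -286074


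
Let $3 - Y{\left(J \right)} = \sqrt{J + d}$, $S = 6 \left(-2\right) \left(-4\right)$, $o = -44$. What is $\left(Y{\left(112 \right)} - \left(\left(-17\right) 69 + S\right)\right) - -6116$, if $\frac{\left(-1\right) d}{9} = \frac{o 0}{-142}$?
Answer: $7244 - 4 \sqrt{7} \approx 7233.4$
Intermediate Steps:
$S = 48$ ($S = \left(-12\right) \left(-4\right) = 48$)
$d = 0$ ($d = - 9 \frac{\left(-44\right) 0}{-142} = - 9 \cdot 0 \left(- \frac{1}{142}\right) = \left(-9\right) 0 = 0$)
$Y{\left(J \right)} = 3 - \sqrt{J}$ ($Y{\left(J \right)} = 3 - \sqrt{J + 0} = 3 - \sqrt{J}$)
$\left(Y{\left(112 \right)} - \left(\left(-17\right) 69 + S\right)\right) - -6116 = \left(\left(3 - \sqrt{112}\right) - \left(\left(-17\right) 69 + 48\right)\right) - -6116 = \left(\left(3 - 4 \sqrt{7}\right) - \left(-1173 + 48\right)\right) + 6116 = \left(\left(3 - 4 \sqrt{7}\right) - -1125\right) + 6116 = \left(\left(3 - 4 \sqrt{7}\right) + 1125\right) + 6116 = \left(1128 - 4 \sqrt{7}\right) + 6116 = 7244 - 4 \sqrt{7}$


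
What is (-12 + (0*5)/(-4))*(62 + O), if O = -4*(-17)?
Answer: -1560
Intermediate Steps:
O = 68
(-12 + (0*5)/(-4))*(62 + O) = (-12 + (0*5)/(-4))*(62 + 68) = (-12 + 0*(-1/4))*130 = (-12 + 0)*130 = -12*130 = -1560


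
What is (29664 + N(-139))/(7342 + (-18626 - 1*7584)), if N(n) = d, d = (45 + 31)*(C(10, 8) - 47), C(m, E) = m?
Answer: -6713/4717 ≈ -1.4232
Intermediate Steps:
d = -2812 (d = (45 + 31)*(10 - 47) = 76*(-37) = -2812)
N(n) = -2812
(29664 + N(-139))/(7342 + (-18626 - 1*7584)) = (29664 - 2812)/(7342 + (-18626 - 1*7584)) = 26852/(7342 + (-18626 - 7584)) = 26852/(7342 - 26210) = 26852/(-18868) = 26852*(-1/18868) = -6713/4717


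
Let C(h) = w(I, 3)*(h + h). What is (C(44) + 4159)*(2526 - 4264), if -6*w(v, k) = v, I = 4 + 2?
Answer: -7075398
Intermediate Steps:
I = 6
w(v, k) = -v/6
C(h) = -2*h (C(h) = (-⅙*6)*(h + h) = -2*h)
(C(44) + 4159)*(2526 - 4264) = (-2*44 + 4159)*(2526 - 4264) = (-88 + 4159)*(-1738) = 4071*(-1738) = -7075398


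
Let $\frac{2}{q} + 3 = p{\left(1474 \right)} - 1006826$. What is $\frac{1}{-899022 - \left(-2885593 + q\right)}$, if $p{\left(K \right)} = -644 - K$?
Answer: $\frac{1008947}{2004344850739} \approx 5.0338 \cdot 10^{-7}$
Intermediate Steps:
$q = - \frac{2}{1008947}$ ($q = \frac{2}{-3 - 1008944} = \frac{2}{-1008947} = 2 \left(- \frac{1}{1008947}\right) = - \frac{2}{1008947} \approx -1.9823 \cdot 10^{-6}$)
$\frac{1}{-899022 - \left(-2885593 + q\right)} = \frac{1}{-899022 + \left(2885593 - - \frac{2}{1008947}\right)} = \frac{1}{-899022 + \left(2885593 + \frac{2}{1008947}\right)} = \frac{1}{-899022 + \frac{2911410400573}{1008947}} = \frac{1}{\frac{2004344850739}{1008947}} = \frac{1008947}{2004344850739}$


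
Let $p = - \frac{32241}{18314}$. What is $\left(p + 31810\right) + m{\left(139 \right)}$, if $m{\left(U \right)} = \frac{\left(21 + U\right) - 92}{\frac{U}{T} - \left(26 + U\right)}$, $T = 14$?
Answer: $\frac{1264668436001}{39759694} \approx 31808.0$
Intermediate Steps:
$p = - \frac{32241}{18314}$ ($p = \left(-32241\right) \frac{1}{18314} = - \frac{32241}{18314} \approx -1.7605$)
$m{\left(U \right)} = \frac{-71 + U}{-26 - \frac{13 U}{14}}$ ($m{\left(U \right)} = \frac{\left(21 + U\right) - 92}{\frac{U}{14} - \left(26 + U\right)} = \frac{-71 + U}{U \frac{1}{14} - \left(26 + U\right)} = \frac{-71 + U}{\frac{U}{14} - \left(26 + U\right)} = \frac{-71 + U}{-26 - \frac{13 U}{14}}$)
$\left(p + 31810\right) + m{\left(139 \right)} = \left(- \frac{32241}{18314} + 31810\right) + \frac{14 \left(71 - 139\right)}{13 \left(28 + 139\right)} = \frac{582536099}{18314} + \frac{14 \left(71 - 139\right)}{13 \cdot 167} = \frac{582536099}{18314} + \frac{14}{13} \cdot \frac{1}{167} \left(-68\right) = \frac{582536099}{18314} - \frac{952}{2171} = \frac{1264668436001}{39759694}$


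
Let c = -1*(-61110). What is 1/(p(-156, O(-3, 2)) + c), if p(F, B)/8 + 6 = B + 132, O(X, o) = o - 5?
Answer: 1/62094 ≈ 1.6105e-5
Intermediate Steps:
O(X, o) = -5 + o
p(F, B) = 1008 + 8*B (p(F, B) = -48 + 8*(B + 132) = -48 + 8*(132 + B) = -48 + (1056 + 8*B) = 1008 + 8*B)
c = 61110
1/(p(-156, O(-3, 2)) + c) = 1/((1008 + 8*(-5 + 2)) + 61110) = 1/((1008 + 8*(-3)) + 61110) = 1/((1008 - 24) + 61110) = 1/(984 + 61110) = 1/62094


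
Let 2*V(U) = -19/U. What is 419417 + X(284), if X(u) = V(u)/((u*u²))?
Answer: 5456942597108205/13010780672 ≈ 4.1942e+5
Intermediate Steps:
V(U) = -19/(2*U) (V(U) = (-19/U)/2 = -19/(2*U))
X(u) = -19/(2*u⁴) (X(u) = (-19/(2*u))/((u*u²)) = (-19/(2*u))/(u³) = (-19/(2*u))/u³ = -19/(2*u⁴))
419417 + X(284) = 419417 - 19/2/284⁴ = 419417 - 19/2*1/6505390336 = 419417 - 19/13010780672 = 5456942597108205/13010780672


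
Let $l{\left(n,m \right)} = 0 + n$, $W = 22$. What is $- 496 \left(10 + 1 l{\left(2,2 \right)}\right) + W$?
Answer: $-5930$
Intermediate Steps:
$l{\left(n,m \right)} = n$
$- 496 \left(10 + 1 l{\left(2,2 \right)}\right) + W = - 496 \left(10 + 1 \cdot 2\right) + 22 = - 496 \left(10 + 2\right) + 22 = \left(-496\right) 12 + 22 = -5952 + 22 = -5930$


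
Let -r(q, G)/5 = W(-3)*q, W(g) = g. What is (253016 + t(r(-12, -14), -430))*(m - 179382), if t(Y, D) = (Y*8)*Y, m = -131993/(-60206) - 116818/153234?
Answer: -211915860228097885996/2306401551 ≈ -9.1882e+10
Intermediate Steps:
m = 6596335427/4612803102 (m = -131993*(-1/60206) - 116818*1/153234 = 131993/60206 - 58409/76617 = 6596335427/4612803102 ≈ 1.4300)
r(q, G) = 15*q (r(q, G) = -(-15)*q = 15*q)
t(Y, D) = 8*Y² (t(Y, D) = (8*Y)*Y = 8*Y²)
(253016 + t(r(-12, -14), -430))*(m - 179382) = (253016 + 8*(15*(-12))²)*(6596335427/4612803102 - 179382) = (253016 + 8*(-180)²)*(-827447249707537/4612803102) = (253016 + 8*32400)*(-827447249707537/4612803102) = (253016 + 259200)*(-827447249707537/4612803102) = 512216*(-827447249707537/4612803102) = -211915860228097885996/2306401551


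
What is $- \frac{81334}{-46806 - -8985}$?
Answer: $\frac{81334}{37821} \approx 2.1505$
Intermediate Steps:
$- \frac{81334}{-46806 - -8985} = - \frac{81334}{-46806 + 8985} = - \frac{81334}{-37821} = \left(-81334\right) \left(- \frac{1}{37821}\right) = \frac{81334}{37821}$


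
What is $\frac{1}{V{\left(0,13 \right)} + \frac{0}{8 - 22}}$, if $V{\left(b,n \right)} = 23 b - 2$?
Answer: $- \frac{1}{2} \approx -0.5$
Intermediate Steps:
$V{\left(b,n \right)} = -2 + 23 b$
$\frac{1}{V{\left(0,13 \right)} + \frac{0}{8 - 22}} = \frac{1}{\left(-2 + 23 \cdot 0\right) + \frac{0}{8 - 22}} = \frac{1}{\left(-2 + 0\right) + \frac{0}{8 - 22}} = \frac{1}{-2 + \frac{0}{-14}} = \frac{1}{-2 + 0 \left(- \frac{1}{14}\right)} = \frac{1}{-2 + 0} = \frac{1}{-2} = - \frac{1}{2}$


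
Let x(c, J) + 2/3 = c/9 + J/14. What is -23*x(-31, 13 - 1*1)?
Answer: 4715/63 ≈ 74.841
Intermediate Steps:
x(c, J) = -⅔ + c/9 + J/14 (x(c, J) = -⅔ + (c/9 + J/14) = -⅔ + c/9 + J/14)
-23*x(-31, 13 - 1*1) = -23*(-⅔ + (⅑)*(-31) + (13 - 1*1)/14) = -23*(-⅔ - 31/9 + (13 - 1)/14) = -23*(-⅔ - 31/9 + (1/14)*12) = -23*(-⅔ - 31/9 + 6/7) = -23*(-205/63) = 4715/63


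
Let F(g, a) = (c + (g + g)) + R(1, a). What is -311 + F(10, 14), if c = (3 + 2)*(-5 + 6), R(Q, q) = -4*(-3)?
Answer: -274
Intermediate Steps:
R(Q, q) = 12
c = 5 (c = 5*1 = 5)
F(g, a) = 17 + 2*g (F(g, a) = (5 + (g + g)) + 12 = (5 + 2*g) + 12 = 17 + 2*g)
-311 + F(10, 14) = -311 + (17 + 2*10) = -311 + (17 + 20) = -311 + 37 = -274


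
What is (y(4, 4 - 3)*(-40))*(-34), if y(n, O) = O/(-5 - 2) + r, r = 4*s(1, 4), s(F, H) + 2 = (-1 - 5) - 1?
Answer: -344080/7 ≈ -49154.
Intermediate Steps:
s(F, H) = -9 (s(F, H) = -2 + ((-1 - 5) - 1) = -2 + (-6 - 1) = -2 - 7 = -9)
r = -36 (r = 4*(-9) = -36)
y(n, O) = -36 - O/7 (y(n, O) = O/(-5 - 2) - 36 = O/(-7) - 36 = -O/7 - 36 = -36 - O/7)
(y(4, 4 - 3)*(-40))*(-34) = ((-36 - (4 - 3)/7)*(-40))*(-34) = ((-36 - 1/7*1)*(-40))*(-34) = ((-36 - 1/7)*(-40))*(-34) = -253/7*(-40)*(-34) = (10120/7)*(-34) = -344080/7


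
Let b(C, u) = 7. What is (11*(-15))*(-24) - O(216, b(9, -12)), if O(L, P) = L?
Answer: 3744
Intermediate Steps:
(11*(-15))*(-24) - O(216, b(9, -12)) = (11*(-15))*(-24) - 1*216 = -165*(-24) - 216 = 3960 - 216 = 3744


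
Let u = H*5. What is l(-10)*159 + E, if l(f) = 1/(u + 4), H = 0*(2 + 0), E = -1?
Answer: 155/4 ≈ 38.750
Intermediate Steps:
H = 0 (H = 0*2 = 0)
u = 0 (u = 0*5 = 0)
l(f) = 1/4 (l(f) = 1/(0 + 4) = 1/4)
l(-10)*159 + E = (1/4)*159 - 1 = 159/4 - 1 = 155/4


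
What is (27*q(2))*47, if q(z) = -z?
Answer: -2538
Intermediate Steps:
(27*q(2))*47 = (27*(-1*2))*47 = (27*(-2))*47 = -54*47 = -2538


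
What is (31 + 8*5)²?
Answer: 5041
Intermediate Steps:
(31 + 8*5)² = (31 + 40)² = 71² = 5041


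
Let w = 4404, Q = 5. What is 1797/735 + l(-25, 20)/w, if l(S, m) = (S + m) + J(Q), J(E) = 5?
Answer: 599/245 ≈ 2.4449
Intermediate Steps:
l(S, m) = 5 + S + m (l(S, m) = (S + m) + 5 = 5 + S + m)
1797/735 + l(-25, 20)/w = 1797/735 + (5 - 25 + 20)/4404 = 1797*(1/735) + 0*(1/4404) = 599/245 + 0 = 599/245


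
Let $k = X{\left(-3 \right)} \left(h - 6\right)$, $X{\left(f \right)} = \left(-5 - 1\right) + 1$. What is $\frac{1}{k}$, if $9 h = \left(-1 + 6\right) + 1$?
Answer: $\frac{3}{80} \approx 0.0375$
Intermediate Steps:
$X{\left(f \right)} = -5$ ($X{\left(f \right)} = -6 + 1 = -5$)
$h = \frac{2}{3}$ ($h = \frac{\left(-1 + 6\right) + 1}{9} = \frac{5 + 1}{9} = \frac{1}{9} \cdot 6 = \frac{2}{3} \approx 0.66667$)
$k = \frac{80}{3}$ ($k = - 5 \left(\frac{2}{3} - 6\right) = \left(-5\right) \left(- \frac{16}{3}\right) = \frac{80}{3} \approx 26.667$)
$\frac{1}{k} = \frac{1}{\frac{80}{3}} = \frac{3}{80}$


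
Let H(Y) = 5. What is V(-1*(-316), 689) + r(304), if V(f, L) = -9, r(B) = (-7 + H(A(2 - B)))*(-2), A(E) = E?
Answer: -5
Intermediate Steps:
r(B) = 4 (r(B) = (-7 + 5)*(-2) = -2*(-2) = 4)
V(-1*(-316), 689) + r(304) = -9 + 4 = -5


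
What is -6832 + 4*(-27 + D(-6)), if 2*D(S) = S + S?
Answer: -6964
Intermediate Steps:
D(S) = S (D(S) = (S + S)/2 = (2*S)/2 = S)
-6832 + 4*(-27 + D(-6)) = -6832 + 4*(-27 - 6) = -6832 + 4*(-33) = -6832 - 132 = -6964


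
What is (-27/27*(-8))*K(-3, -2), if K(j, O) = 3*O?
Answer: -48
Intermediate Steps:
(-27/27*(-8))*K(-3, -2) = (-27/27*(-8))*(3*(-2)) = (-27*1/27*(-8))*(-6) = -1*(-8)*(-6) = 8*(-6) = -48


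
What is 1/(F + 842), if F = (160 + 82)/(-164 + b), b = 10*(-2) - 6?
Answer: 95/79869 ≈ 0.0011894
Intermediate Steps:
b = -26 (b = -20 - 6 = -26)
F = -121/95 (F = (160 + 82)/(-164 - 26) = 242/(-190) = 242*(-1/190) = -121/95 ≈ -1.2737)
1/(F + 842) = 1/(-121/95 + 842) = 1/(79869/95) = 95/79869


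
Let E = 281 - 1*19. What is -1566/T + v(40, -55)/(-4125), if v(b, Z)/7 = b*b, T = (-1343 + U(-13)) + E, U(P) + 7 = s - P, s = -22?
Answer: -233066/181005 ≈ -1.2876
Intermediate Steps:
U(P) = -29 - P (U(P) = -7 + (-22 - P) = -29 - P)
E = 262 (E = 281 - 19 = 262)
T = -1097 (T = (-1343 + (-29 - 1*(-13))) + 262 = (-1343 + (-29 + 13)) + 262 = (-1343 - 16) + 262 = -1359 + 262 = -1097)
v(b, Z) = 7*b**2 (v(b, Z) = 7*(b*b) = 7*b**2)
-1566/T + v(40, -55)/(-4125) = -1566/(-1097) + (7*40**2)/(-4125) = -1566*(-1/1097) + (7*1600)*(-1/4125) = 1566/1097 + 11200*(-1/4125) = 1566/1097 - 448/165 = -233066/181005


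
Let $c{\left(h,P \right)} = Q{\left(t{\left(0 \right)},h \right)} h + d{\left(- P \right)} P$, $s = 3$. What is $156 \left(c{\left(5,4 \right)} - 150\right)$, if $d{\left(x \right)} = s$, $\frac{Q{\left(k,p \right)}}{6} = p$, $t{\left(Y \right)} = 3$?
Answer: $1872$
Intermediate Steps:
$Q{\left(k,p \right)} = 6 p$
$d{\left(x \right)} = 3$
$c{\left(h,P \right)} = 3 P + 6 h^{2}$ ($c{\left(h,P \right)} = 6 h h + 3 P = 6 h^{2} + 3 P = 3 P + 6 h^{2}$)
$156 \left(c{\left(5,4 \right)} - 150\right) = 156 \left(\left(3 \cdot 4 + 6 \cdot 5^{2}\right) - 150\right) = 156 \left(\left(12 + 6 \cdot 25\right) - 150\right) = 156 \left(\left(12 + 150\right) - 150\right) = 156 \left(162 - 150\right) = 156 \cdot 12 = 1872$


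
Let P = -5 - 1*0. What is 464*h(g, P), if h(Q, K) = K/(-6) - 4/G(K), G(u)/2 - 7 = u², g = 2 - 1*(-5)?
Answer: 1073/3 ≈ 357.67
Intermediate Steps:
g = 7 (g = 2 + 5 = 7)
G(u) = 14 + 2*u²
P = -5 (P = -5 + 0 = -5)
h(Q, K) = -4/(14 + 2*K²) - K/6 (h(Q, K) = K/(-6) - 4/(14 + 2*K²) = K*(-⅙) - 4/(14 + 2*K²) = -K/6 - 4/(14 + 2*K²) = -4/(14 + 2*K²) - K/6)
464*h(g, P) = 464*((-12 - 1*(-5)*(7 + (-5)²))/(6*(7 + (-5)²))) = 464*((-12 - 1*(-5)*(7 + 25))/(6*(7 + 25))) = 464*((⅙)*(-12 - 1*(-5)*32)/32) = 464*((⅙)*(1/32)*(-12 + 160)) = 464*((⅙)*(1/32)*148) = 464*(37/48) = 1073/3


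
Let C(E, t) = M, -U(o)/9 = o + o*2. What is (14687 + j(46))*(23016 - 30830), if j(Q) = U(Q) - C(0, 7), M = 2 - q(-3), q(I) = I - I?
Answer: -105043602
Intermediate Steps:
U(o) = -27*o (U(o) = -9*(o + o*2) = -9*(o + 2*o) = -27*o)
q(I) = 0
M = 2 (M = 2 - 1*0 = 2 + 0 = 2)
C(E, t) = 2
j(Q) = -2 - 27*Q (j(Q) = -27*Q - 1*2 = -27*Q - 2 = -2 - 27*Q)
(14687 + j(46))*(23016 - 30830) = (14687 + (-2 - 27*46))*(23016 - 30830) = (14687 + (-2 - 1242))*(-7814) = (14687 - 1244)*(-7814) = 13443*(-7814) = -105043602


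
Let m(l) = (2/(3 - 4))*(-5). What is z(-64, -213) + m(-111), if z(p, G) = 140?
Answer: 150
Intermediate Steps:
m(l) = 10 (m(l) = (2/(-1))*(-5) = -1*2*(-5) = -2*(-5) = 10)
z(-64, -213) + m(-111) = 140 + 10 = 150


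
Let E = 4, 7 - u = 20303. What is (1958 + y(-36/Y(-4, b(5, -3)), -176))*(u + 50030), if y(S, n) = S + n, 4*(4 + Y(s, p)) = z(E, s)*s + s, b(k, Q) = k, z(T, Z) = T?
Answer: 53104924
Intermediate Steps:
u = -20296 (u = 7 - 1*20303 = 7 - 20303 = -20296)
Y(s, p) = -4 + 5*s/4 (Y(s, p) = -4 + (4*s + s)/4 = -4 + (5*s)/4 = -4 + 5*s/4)
(1958 + y(-36/Y(-4, b(5, -3)), -176))*(u + 50030) = (1958 + (-36/(-4 + (5/4)*(-4)) - 176))*(-20296 + 50030) = (1958 + (-36/(-4 - 5) - 176))*29734 = (1958 + (-36/(-9) - 176))*29734 = (1958 + (-36*(-1/9) - 176))*29734 = (1958 + (4 - 176))*29734 = (1958 - 172)*29734 = 1786*29734 = 53104924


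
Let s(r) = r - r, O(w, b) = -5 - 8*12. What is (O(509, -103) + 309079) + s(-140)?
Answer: 308978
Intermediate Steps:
O(w, b) = -101 (O(w, b) = -5 - 96 = -101)
s(r) = 0
(O(509, -103) + 309079) + s(-140) = (-101 + 309079) + 0 = 308978 + 0 = 308978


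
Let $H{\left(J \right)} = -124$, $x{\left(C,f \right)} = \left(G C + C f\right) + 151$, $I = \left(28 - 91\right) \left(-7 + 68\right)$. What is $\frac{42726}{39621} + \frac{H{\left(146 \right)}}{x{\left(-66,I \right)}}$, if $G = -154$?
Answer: $\frac{3757580958}{3486027271} \approx 1.0779$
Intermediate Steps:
$I = -3843$ ($I = \left(-63\right) 61 = -3843$)
$x{\left(C,f \right)} = 151 - 154 C + C f$ ($x{\left(C,f \right)} = \left(- 154 C + C f\right) + 151 = 151 - 154 C + C f$)
$\frac{42726}{39621} + \frac{H{\left(146 \right)}}{x{\left(-66,I \right)}} = \frac{42726}{39621} - \frac{124}{151 - -10164 - -253638} = 42726 \cdot \frac{1}{39621} - \frac{124}{151 + 10164 + 253638} = \frac{14242}{13207} - \frac{124}{263953} = \frac{3757580958}{3486027271}$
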